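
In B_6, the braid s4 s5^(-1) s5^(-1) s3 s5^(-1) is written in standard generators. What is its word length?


The word length counts the number of generators (including inverses).
Listing each generator: s4, s5^(-1), s5^(-1), s3, s5^(-1)
There are 5 generators in this braid word.

5


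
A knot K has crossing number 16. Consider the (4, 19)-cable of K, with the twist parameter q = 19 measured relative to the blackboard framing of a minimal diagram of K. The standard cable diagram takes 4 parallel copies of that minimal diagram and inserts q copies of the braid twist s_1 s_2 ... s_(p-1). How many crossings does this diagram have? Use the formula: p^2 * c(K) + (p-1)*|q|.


Step 1: Each of the c(K) crossings of the companion diagram becomes p*p = p^2 crossings among the p parallel strands, and each of the |q| twists s_1 s_2 ... s_(p-1) adds (p-1) crossings.
  Crossings = p^2 * c(K) + (p-1)*|q|
Step 2: = 4^2 * 16 + (4-1)*19
Step 3: = 16*16 + 3*19
Step 4: = 256 + 57 = 313

313


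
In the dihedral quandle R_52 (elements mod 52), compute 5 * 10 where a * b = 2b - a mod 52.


5 * 10 = 2*10 - 5 mod 52
= 20 - 5 mod 52
= 15 mod 52 = 15

15


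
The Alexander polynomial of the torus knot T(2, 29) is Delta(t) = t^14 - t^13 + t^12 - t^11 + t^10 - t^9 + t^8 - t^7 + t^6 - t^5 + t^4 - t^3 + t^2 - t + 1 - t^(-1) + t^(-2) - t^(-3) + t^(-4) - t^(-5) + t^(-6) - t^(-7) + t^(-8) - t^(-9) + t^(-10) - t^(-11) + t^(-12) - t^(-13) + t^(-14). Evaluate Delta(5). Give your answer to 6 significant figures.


Substituting t = 5 into Delta(t) = t^14 - t^13 + t^12 - t^11 + t^10 - t^9 + t^8 - t^7 + t^6 - t^5 + t^4 - t^3 + t^2 - t + 1 - t^(-1) + t^(-2) - t^(-3) + t^(-4) - t^(-5) + t^(-6) - t^(-7) + t^(-8) - t^(-9) + t^(-10) - t^(-11) + t^(-12) - t^(-13) + t^(-14):
Term values: (6103515625) + (-1220703125) + (244140625) + (-48828125) + (9765625) + (-1953125) + (390625) + (-78125) + (15625) + (-3125) + (625) + (-125) + (25) + (-5) + (1) + (-0.2) + (0.04) + (-0.008) + (0.0016) + (-0.00032) + (6.4e-05) + (-1.28e-05) + (2.56e-06) + (-5.12e-07) + (1.024e-07) + (-2.048e-08) + (4.096e-09) + (-8.192e-10) + (1.6384e-10)
Sum = 5086263021
Rounded to 6 significant figures: 5.08626e+09

5.08626e+09


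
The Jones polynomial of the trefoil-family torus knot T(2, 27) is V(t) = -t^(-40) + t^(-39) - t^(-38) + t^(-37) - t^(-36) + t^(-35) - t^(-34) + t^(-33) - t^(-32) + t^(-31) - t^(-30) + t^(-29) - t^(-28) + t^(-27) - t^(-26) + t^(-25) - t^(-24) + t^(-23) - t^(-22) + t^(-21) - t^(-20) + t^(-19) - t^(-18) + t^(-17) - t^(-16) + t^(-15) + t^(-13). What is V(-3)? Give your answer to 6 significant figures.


Substituting t = -3 into V(t) = -t^(-40) + t^(-39) - t^(-38) + t^(-37) - t^(-36) + t^(-35) - t^(-34) + t^(-33) - t^(-32) + t^(-31) - t^(-30) + t^(-29) - t^(-28) + t^(-27) - t^(-26) + t^(-25) - t^(-24) + t^(-23) - t^(-22) + t^(-21) - t^(-20) + t^(-19) - t^(-18) + t^(-17) - t^(-16) + t^(-15) + t^(-13):
  (-)t^(-40) = -8.22526e-20
  (+)t^(-39) = -2.46758e-19
  (-)t^(-38) = -7.40274e-19
  (+)t^(-37) = -2.22082e-18
  (-)t^(-36) = -6.66246e-18
  (+)t^(-35) = -1.99874e-17
  (-)t^(-34) = -5.99622e-17
  (+)t^(-33) = -1.79887e-16
  (-)t^(-32) = -5.3966e-16
  (+)t^(-31) = -1.61898e-15
  (-)t^(-30) = -4.85694e-15
  (+)t^(-29) = -1.45708e-14
  (-)t^(-28) = -4.37124e-14
  (+)t^(-27) = -1.31137e-13
  (-)t^(-26) = -3.93412e-13
  (+)t^(-25) = -1.18024e-12
  (-)t^(-24) = -3.54071e-12
  (+)t^(-23) = -1.06221e-11
  (-)t^(-22) = -3.18664e-11
  (+)t^(-21) = -9.55991e-11
  (-)t^(-20) = -2.86797e-10
  (+)t^(-19) = -8.60392e-10
  (-)t^(-18) = -2.58117e-09
  (+)t^(-17) = -7.74352e-09
  (-)t^(-16) = -2.32306e-08
  (+)t^(-15) = -6.96917e-08
  (+)t^(-13) = -6.27225e-07
Sum = (-8.22526e-20) + (-2.46758e-19) + (-7.40274e-19) + (-2.22082e-18) + (-6.66246e-18) + (-1.99874e-17) + (-5.99622e-17) + (-1.79887e-16) + (-5.3966e-16) + (-1.61898e-15) + (-4.85694e-15) + (-1.45708e-14) + (-4.37124e-14) + (-1.31137e-13) + (-3.93412e-13) + (-1.18024e-12) + (-3.54071e-12) + (-1.06221e-11) + (-3.18664e-11) + (-9.55991e-11) + (-2.86797e-10) + (-8.60392e-10) + (-2.58117e-09) + (-7.74352e-09) + (-2.32306e-08) + (-6.96917e-08) + (-6.27225e-07)
= -7.317630535e-07
Rounded to 6 significant figures: -7.31763e-07

-7.31763e-07


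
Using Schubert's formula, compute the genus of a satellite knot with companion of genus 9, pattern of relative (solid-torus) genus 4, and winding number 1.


Schubert: g(satellite) = g_rel(pattern) + |winding| * g(companion),
where g_rel(pattern) is the genus of the pattern relative to the solid torus.
= 4 + 1 * 9
= 4 + 9 = 13

13


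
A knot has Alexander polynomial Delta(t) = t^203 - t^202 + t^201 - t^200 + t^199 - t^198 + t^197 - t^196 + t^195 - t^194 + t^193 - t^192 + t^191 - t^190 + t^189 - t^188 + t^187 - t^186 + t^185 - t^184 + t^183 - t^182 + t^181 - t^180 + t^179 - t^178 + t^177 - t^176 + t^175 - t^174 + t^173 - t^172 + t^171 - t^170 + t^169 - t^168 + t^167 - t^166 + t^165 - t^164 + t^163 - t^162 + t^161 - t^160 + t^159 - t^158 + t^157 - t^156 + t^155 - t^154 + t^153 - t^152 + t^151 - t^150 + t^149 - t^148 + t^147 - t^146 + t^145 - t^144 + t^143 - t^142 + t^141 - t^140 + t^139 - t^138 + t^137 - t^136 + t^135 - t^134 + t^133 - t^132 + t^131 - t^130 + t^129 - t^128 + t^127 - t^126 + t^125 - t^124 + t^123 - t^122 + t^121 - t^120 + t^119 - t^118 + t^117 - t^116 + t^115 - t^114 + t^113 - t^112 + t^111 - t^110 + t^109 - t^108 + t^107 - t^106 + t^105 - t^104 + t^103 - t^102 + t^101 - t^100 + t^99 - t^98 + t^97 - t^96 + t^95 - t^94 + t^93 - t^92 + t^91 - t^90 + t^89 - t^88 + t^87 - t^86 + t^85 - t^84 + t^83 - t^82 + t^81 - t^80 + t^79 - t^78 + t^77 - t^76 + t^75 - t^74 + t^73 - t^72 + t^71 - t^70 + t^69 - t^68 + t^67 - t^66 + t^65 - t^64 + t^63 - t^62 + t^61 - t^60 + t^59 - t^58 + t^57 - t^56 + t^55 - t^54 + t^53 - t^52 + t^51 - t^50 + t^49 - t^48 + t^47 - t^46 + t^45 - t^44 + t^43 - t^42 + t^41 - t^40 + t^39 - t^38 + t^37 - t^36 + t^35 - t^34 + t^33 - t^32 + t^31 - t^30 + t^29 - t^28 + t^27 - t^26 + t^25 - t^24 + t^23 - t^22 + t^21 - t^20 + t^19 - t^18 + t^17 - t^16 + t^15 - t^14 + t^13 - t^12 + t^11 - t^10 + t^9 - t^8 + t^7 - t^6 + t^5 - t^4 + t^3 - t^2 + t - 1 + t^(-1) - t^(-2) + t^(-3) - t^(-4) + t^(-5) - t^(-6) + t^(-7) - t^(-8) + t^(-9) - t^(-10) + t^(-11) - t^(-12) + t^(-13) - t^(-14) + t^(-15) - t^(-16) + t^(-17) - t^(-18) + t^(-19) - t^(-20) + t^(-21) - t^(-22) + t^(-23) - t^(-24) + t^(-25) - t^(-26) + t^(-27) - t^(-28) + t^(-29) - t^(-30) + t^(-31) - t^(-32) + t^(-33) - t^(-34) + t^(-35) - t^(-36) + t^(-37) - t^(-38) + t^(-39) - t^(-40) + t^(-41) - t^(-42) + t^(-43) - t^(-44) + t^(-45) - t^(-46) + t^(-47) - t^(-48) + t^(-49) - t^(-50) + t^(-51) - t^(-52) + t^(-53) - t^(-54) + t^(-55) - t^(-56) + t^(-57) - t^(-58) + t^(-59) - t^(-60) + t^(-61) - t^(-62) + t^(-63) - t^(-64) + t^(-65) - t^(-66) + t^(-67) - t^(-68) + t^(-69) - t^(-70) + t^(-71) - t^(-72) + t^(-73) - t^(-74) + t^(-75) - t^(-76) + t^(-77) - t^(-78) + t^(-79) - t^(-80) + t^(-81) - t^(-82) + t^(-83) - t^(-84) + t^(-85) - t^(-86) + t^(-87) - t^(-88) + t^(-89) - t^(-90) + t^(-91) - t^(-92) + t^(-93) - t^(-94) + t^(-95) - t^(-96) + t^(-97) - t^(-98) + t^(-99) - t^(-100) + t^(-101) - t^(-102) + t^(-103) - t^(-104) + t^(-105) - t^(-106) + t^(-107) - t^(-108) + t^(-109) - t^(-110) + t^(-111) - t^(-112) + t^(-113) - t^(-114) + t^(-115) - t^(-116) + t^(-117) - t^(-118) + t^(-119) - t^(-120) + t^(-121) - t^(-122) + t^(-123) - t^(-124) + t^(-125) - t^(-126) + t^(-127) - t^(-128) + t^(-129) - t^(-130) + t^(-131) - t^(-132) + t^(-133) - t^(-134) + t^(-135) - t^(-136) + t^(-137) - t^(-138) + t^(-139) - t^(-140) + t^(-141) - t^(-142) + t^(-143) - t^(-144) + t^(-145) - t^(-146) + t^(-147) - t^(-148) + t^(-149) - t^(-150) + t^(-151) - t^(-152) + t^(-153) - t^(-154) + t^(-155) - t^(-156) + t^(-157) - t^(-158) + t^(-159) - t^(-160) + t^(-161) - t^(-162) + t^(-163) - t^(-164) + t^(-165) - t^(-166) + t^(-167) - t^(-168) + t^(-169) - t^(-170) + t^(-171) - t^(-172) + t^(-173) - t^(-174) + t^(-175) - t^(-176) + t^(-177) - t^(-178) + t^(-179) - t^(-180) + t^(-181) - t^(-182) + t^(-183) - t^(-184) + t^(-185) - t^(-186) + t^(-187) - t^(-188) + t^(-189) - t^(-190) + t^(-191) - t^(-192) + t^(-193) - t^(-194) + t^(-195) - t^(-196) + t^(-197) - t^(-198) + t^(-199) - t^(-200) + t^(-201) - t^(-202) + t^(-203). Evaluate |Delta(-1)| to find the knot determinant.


Step 1: The polynomial has 407 terms with alternating signs, exponents from 203 down to -203.
Step 2: Substitute t = -1. The i-th term has coefficient (-1)^i and exponent (m-i),
  so its value is (-1)^i * (-1)^(m-i) = (-1)^m = -1 for every i.
Step 3: All 407 terms equal -1, so Delta(-1) = 407 * (-1) = -407
Step 4: |Delta(-1)| = 407

407


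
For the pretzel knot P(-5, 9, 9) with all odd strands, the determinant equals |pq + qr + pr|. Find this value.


Step 1: Compute pq + qr + pr.
pq = (-5)*9 = -45
qr = 9*9 = 81
pr = (-5)*9 = -45
pq + qr + pr = -45 + 81 + (-45) = -9
Step 2: Take absolute value.
det(P(-5,9,9)) = |-9| = 9

9


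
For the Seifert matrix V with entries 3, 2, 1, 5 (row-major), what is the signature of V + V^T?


Step 1: V + V^T = [[6, 3], [3, 10]]
Step 2: trace = 16, det = 51
Step 3: Discriminant = 16^2 - 4*51 = 52
Step 4: Eigenvalues: 11.6056, 4.39445
Step 5: Signature = (# positive eigenvalues) - (# negative eigenvalues) = 2

2


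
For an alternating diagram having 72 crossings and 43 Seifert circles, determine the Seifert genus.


For alternating knots, g = (c - s + 1)/2.
= (72 - 43 + 1)/2
= 30/2 = 15

15


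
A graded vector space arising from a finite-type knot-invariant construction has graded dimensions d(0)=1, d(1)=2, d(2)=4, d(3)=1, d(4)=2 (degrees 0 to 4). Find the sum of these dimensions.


Total dimension = d(0) + d(1) + ... + d(4)
= 1 + 2 + 4 + 1 + 2
= 10

10


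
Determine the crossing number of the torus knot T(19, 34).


For a torus knot T(p, q) with gcd(p,q)=1,
the crossing number is min(p*(q-1), q*(p-1)).
p*(q-1) = 19*33 = 627
q*(p-1) = 34*18 = 612
min(627, 612) = 612

612


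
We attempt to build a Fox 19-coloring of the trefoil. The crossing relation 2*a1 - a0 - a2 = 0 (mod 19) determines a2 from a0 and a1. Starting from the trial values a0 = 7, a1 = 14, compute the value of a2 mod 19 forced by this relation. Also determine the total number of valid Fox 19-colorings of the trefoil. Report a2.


Step 1: Apply the given crossing relation 2*a1 - a0 - a2 = 0 (mod 19).
  a2 = 2*a1 - a0 mod 19
  a2 = 2*14 - 7 mod 19
  a2 = 28 - 7 mod 19
  a2 = 21 mod 19 = 2
Step 2: The trefoil has determinant 3.
  Number of Fox p-colorings (p prime) is p^2 if p = 3, else p.
  Since 19 does not divide 3, only trivial (constant) colorings exist.
  (So the trial a0 = 7, a1 = 14 with a0 != a1 does NOT extend to a valid coloring of the whole trefoil: the other two crossing relations require 3*(a1 - a0) = 0 (mod 19), which fails.)
  Total colorings = 19
Step 3: a2 = 2, total Fox 19-colorings = 19

2


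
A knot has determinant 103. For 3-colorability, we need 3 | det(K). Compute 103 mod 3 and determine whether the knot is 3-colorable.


Step 1: A knot is p-colorable if and only if p divides its determinant.
Step 2: Compute 103 mod 3.
103 = 34 * 3 + 1
Step 3: 103 mod 3 = 1
Step 4: The knot is 3-colorable: no

1


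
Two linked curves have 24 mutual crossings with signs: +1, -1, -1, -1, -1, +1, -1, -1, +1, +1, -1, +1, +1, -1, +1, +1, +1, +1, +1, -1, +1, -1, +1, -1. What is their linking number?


Step 1: Count positive crossings: 13
Step 2: Count negative crossings: 11
Step 3: Sum of signs = 13 - 11 = 2
Step 4: Linking number = sum/2 = 2/2 = 1

1


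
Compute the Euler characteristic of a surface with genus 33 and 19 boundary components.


chi = 2 - 2g - b
= 2 - 2*33 - 19
= 2 - 66 - 19 = -83

-83


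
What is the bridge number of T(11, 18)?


The bridge number of T(p,q) is min(p,q).
min(11, 18) = 11

11


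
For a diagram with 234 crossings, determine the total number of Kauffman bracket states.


Each crossing contributes 2 choices (A-smoothing or B-smoothing).
Total states = 2^234 = 27606985387162255149739023449108101809804435888681546220650096895197184

27606985387162255149739023449108101809804435888681546220650096895197184


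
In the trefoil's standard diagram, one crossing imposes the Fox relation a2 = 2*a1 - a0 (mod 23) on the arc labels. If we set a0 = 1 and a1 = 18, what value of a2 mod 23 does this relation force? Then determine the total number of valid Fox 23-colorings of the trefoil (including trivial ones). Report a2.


Step 1: Apply the given crossing relation 2*a1 - a0 - a2 = 0 (mod 23).
  a2 = 2*a1 - a0 mod 23
  a2 = 2*18 - 1 mod 23
  a2 = 36 - 1 mod 23
  a2 = 35 mod 23 = 12
Step 2: The trefoil has determinant 3.
  Number of Fox p-colorings (p prime) is p^2 if p = 3, else p.
  Since 23 does not divide 3, only trivial (constant) colorings exist.
  (So the trial a0 = 1, a1 = 18 with a0 != a1 does NOT extend to a valid coloring of the whole trefoil: the other two crossing relations require 3*(a1 - a0) = 0 (mod 23), which fails.)
  Total colorings = 23
Step 3: a2 = 12, total Fox 23-colorings = 23

12


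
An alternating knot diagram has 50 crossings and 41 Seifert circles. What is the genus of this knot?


For alternating knots, g = (c - s + 1)/2.
= (50 - 41 + 1)/2
= 10/2 = 5

5


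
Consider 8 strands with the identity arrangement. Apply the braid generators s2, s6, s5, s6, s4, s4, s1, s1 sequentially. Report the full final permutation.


Starting with identity [1, 2, 3, 4, 5, 6, 7, 8].
Apply generators in sequence:
  After s2: [1, 3, 2, 4, 5, 6, 7, 8]
  After s6: [1, 3, 2, 4, 5, 7, 6, 8]
  After s5: [1, 3, 2, 4, 7, 5, 6, 8]
  After s6: [1, 3, 2, 4, 7, 6, 5, 8]
  After s4: [1, 3, 2, 7, 4, 6, 5, 8]
  After s4: [1, 3, 2, 4, 7, 6, 5, 8]
  After s1: [3, 1, 2, 4, 7, 6, 5, 8]
  After s1: [1, 3, 2, 4, 7, 6, 5, 8]
Final permutation: [1, 3, 2, 4, 7, 6, 5, 8]

[1, 3, 2, 4, 7, 6, 5, 8]


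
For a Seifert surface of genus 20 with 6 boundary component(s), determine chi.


chi = 2 - 2g - b
= 2 - 2*20 - 6
= 2 - 40 - 6 = -44

-44


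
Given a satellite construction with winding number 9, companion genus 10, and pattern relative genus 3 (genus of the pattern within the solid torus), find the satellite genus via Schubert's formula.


Schubert: g(satellite) = g_rel(pattern) + |winding| * g(companion),
where g_rel(pattern) is the genus of the pattern relative to the solid torus.
= 3 + 9 * 10
= 3 + 90 = 93

93


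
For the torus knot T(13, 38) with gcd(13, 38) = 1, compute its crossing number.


For a torus knot T(p, q) with gcd(p,q)=1,
the crossing number is min(p*(q-1), q*(p-1)).
p*(q-1) = 13*37 = 481
q*(p-1) = 38*12 = 456
min(481, 456) = 456

456


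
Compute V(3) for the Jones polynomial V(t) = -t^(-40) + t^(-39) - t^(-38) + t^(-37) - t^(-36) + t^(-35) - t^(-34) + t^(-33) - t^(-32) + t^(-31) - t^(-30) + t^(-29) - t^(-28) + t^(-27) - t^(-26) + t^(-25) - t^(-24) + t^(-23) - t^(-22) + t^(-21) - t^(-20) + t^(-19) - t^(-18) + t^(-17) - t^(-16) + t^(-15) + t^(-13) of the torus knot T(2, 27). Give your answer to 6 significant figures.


Substituting t = 3 into V(t) = -t^(-40) + t^(-39) - t^(-38) + t^(-37) - t^(-36) + t^(-35) - t^(-34) + t^(-33) - t^(-32) + t^(-31) - t^(-30) + t^(-29) - t^(-28) + t^(-27) - t^(-26) + t^(-25) - t^(-24) + t^(-23) - t^(-22) + t^(-21) - t^(-20) + t^(-19) - t^(-18) + t^(-17) - t^(-16) + t^(-15) + t^(-13):
  (-)t^(-40) = -8.22526e-20
  (+)t^(-39) = 2.46758e-19
  (-)t^(-38) = -7.40274e-19
  (+)t^(-37) = 2.22082e-18
  (-)t^(-36) = -6.66246e-18
  (+)t^(-35) = 1.99874e-17
  (-)t^(-34) = -5.99622e-17
  (+)t^(-33) = 1.79887e-16
  (-)t^(-32) = -5.3966e-16
  (+)t^(-31) = 1.61898e-15
  (-)t^(-30) = -4.85694e-15
  (+)t^(-29) = 1.45708e-14
  (-)t^(-28) = -4.37124e-14
  (+)t^(-27) = 1.31137e-13
  (-)t^(-26) = -3.93412e-13
  (+)t^(-25) = 1.18024e-12
  (-)t^(-24) = -3.54071e-12
  (+)t^(-23) = 1.06221e-11
  (-)t^(-22) = -3.18664e-11
  (+)t^(-21) = 9.55991e-11
  (-)t^(-20) = -2.86797e-10
  (+)t^(-19) = 8.60392e-10
  (-)t^(-18) = -2.58117e-09
  (+)t^(-17) = 7.74352e-09
  (-)t^(-16) = -2.32306e-08
  (+)t^(-15) = 6.96917e-08
  (+)t^(-13) = 6.27225e-07
Sum = (-8.22526e-20) + (2.46758e-19) + (-7.40274e-19) + (2.22082e-18) + (-6.66246e-18) + (1.99874e-17) + (-5.99622e-17) + (1.79887e-16) + (-5.3966e-16) + (1.61898e-15) + (-4.85694e-15) + (1.45708e-14) + (-4.37124e-14) + (1.31137e-13) + (-3.93412e-13) + (1.18024e-12) + (-3.54071e-12) + (1.06221e-11) + (-3.18664e-11) + (9.55991e-11) + (-2.86797e-10) + (8.60392e-10) + (-2.58117e-09) + (7.74352e-09) + (-2.32306e-08) + (6.96917e-08) + (6.27225e-07)
= 6.794942639e-07
Rounded to 6 significant figures: 6.79494e-07

6.79494e-07


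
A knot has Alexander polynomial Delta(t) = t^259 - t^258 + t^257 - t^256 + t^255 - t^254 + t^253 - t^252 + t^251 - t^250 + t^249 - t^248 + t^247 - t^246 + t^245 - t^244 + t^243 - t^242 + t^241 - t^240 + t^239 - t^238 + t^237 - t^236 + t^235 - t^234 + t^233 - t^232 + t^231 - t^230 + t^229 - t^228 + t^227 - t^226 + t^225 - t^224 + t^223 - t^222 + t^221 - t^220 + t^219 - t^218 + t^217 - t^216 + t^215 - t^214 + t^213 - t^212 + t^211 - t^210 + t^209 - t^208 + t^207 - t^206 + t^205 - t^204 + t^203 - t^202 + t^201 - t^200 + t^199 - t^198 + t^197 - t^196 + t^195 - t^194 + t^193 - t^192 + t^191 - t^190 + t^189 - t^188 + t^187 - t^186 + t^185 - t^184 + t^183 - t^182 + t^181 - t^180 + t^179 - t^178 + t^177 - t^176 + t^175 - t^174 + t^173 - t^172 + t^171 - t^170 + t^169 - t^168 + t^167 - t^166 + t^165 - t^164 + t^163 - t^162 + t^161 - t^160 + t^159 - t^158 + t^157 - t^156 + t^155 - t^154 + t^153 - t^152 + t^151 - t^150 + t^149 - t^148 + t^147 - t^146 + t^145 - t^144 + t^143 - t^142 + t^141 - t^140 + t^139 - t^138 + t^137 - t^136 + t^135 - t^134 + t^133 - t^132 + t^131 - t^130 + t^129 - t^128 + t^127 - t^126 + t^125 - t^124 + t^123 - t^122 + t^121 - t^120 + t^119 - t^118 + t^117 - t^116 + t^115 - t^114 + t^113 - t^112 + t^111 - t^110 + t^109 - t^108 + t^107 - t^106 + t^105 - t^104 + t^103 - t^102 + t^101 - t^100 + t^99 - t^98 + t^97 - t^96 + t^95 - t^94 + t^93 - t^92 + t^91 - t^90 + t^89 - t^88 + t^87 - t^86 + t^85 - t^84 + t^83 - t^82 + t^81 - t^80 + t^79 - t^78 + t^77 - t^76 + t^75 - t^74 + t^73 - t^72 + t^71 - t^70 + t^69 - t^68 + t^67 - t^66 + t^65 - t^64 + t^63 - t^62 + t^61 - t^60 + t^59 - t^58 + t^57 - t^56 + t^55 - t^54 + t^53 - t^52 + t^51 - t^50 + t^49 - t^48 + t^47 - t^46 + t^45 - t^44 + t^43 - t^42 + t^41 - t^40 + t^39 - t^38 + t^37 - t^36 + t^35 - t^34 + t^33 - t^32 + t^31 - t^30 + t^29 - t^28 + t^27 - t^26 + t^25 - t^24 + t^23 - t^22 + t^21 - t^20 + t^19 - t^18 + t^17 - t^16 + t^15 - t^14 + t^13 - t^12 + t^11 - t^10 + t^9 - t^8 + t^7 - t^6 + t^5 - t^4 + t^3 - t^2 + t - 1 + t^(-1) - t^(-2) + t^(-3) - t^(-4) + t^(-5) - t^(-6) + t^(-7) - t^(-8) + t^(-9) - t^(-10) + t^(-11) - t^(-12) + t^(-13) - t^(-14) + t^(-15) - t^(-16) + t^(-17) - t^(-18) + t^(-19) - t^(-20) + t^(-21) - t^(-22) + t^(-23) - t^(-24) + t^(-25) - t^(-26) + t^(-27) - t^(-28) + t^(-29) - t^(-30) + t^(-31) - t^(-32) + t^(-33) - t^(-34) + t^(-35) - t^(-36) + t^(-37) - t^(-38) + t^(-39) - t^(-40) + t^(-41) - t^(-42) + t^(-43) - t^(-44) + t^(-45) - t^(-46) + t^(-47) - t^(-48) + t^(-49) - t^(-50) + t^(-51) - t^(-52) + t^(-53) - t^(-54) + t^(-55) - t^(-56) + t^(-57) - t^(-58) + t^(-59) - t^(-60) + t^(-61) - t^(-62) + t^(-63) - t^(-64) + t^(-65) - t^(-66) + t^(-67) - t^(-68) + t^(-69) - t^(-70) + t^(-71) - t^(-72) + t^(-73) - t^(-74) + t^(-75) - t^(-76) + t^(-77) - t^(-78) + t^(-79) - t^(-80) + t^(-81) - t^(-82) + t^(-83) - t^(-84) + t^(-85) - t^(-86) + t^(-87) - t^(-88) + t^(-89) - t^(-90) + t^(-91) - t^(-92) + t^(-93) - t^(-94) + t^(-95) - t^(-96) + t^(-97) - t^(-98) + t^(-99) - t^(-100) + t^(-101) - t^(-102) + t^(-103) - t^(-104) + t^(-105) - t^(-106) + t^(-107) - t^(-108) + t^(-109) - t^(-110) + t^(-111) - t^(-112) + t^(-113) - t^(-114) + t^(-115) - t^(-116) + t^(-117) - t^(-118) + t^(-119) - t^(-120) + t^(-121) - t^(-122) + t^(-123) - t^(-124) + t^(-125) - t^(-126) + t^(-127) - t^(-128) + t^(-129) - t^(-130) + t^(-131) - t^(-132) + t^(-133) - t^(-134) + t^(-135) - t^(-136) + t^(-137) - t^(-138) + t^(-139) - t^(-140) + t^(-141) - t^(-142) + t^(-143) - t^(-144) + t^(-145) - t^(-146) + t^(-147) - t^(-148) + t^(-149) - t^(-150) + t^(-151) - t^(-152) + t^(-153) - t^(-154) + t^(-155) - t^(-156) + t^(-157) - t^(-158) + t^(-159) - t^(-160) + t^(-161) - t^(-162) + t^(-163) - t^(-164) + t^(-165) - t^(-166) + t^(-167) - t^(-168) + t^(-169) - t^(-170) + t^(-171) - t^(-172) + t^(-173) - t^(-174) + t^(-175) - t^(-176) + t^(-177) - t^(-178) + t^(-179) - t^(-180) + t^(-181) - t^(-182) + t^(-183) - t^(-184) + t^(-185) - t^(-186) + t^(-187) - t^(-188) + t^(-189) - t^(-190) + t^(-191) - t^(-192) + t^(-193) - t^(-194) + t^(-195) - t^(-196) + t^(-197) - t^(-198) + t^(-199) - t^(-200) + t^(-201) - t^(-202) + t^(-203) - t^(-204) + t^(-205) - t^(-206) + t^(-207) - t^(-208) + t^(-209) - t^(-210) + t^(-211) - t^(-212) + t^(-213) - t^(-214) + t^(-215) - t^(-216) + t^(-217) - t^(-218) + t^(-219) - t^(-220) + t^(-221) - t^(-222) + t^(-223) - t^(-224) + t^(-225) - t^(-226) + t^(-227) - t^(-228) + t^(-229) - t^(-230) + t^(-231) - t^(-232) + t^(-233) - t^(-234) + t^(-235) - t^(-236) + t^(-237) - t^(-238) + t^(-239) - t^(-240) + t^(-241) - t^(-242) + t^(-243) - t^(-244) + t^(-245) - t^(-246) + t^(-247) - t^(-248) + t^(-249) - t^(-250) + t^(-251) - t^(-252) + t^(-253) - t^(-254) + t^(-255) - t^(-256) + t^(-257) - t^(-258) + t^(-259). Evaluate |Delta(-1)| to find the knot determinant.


Step 1: The polynomial has 519 terms with alternating signs, exponents from 259 down to -259.
Step 2: Substitute t = -1. The i-th term has coefficient (-1)^i and exponent (m-i),
  so its value is (-1)^i * (-1)^(m-i) = (-1)^m = -1 for every i.
Step 3: All 519 terms equal -1, so Delta(-1) = 519 * (-1) = -519
Step 4: |Delta(-1)| = 519

519


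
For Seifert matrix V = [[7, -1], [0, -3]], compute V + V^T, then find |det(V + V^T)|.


Step 1: Form V + V^T where V = [[7, -1], [0, -3]]
  V^T = [[7, 0], [-1, -3]]
  V + V^T = [[14, -1], [-1, -6]]
Step 2: det(V + V^T) = 14*(-6) - (-1)*(-1)
  = -84 - 1 = -85
Step 3: Knot determinant = |det(V + V^T)| = |-85| = 85

85


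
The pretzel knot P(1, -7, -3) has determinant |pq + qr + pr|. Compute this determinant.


Step 1: Compute pq + qr + pr.
pq = 1*(-7) = -7
qr = (-7)*(-3) = 21
pr = 1*(-3) = -3
pq + qr + pr = -7 + 21 + (-3) = 11
Step 2: Take absolute value.
det(P(1,-7,-3)) = |11| = 11

11


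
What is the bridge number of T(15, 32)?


The bridge number of T(p,q) is min(p,q).
min(15, 32) = 15

15


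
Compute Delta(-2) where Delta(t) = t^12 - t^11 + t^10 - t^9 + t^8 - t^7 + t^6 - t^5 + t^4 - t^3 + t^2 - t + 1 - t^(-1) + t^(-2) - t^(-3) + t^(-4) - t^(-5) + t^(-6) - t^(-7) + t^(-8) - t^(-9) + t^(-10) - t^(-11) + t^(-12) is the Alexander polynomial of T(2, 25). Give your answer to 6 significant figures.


Substituting t = -2 into Delta(t) = t^12 - t^11 + t^10 - t^9 + t^8 - t^7 + t^6 - t^5 + t^4 - t^3 + t^2 - t + 1 - t^(-1) + t^(-2) - t^(-3) + t^(-4) - t^(-5) + t^(-6) - t^(-7) + t^(-8) - t^(-9) + t^(-10) - t^(-11) + t^(-12):
Term values: (4096) + (2048) + (1024) + (512) + (256) + (128) + (64) + (32) + (16) + (8) + (4) + (2) + (1) + (0.5) + (0.25) + (0.125) + (0.0625) + (0.03125) + (0.015625) + (0.0078125) + (0.00390625) + (0.00195312) + (0.000976562) + (0.000488281) + (0.000244141)
Sum = 8191.999756
Rounded to 6 significant figures: 8192

8192


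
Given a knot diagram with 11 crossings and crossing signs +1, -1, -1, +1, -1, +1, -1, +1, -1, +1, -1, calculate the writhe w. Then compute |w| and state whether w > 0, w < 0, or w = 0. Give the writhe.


Step 1: Count positive crossings (+1).
Positive crossings: 5
Step 2: Count negative crossings (-1).
Negative crossings: 6
Step 3: Writhe = (positive) - (negative)
w = 5 - 6 = -1
Step 4: |w| = 1, and w is negative

-1


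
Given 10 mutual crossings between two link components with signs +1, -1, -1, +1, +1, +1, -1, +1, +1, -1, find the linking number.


Step 1: Count positive crossings: 6
Step 2: Count negative crossings: 4
Step 3: Sum of signs = 6 - 4 = 2
Step 4: Linking number = sum/2 = 2/2 = 1

1


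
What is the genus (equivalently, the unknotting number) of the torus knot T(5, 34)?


For a torus knot T(p,q), both the unknotting number and genus equal (p-1)(q-1)/2.
= (5-1)(34-1)/2
= 4*33/2
= 132/2 = 66

66


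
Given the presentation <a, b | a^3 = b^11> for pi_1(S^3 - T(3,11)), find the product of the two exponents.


The relation is a^3 = b^11.
Product of exponents = 3 * 11
= 33

33


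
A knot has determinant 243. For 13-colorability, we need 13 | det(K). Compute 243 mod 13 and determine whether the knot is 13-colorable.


Step 1: A knot is p-colorable if and only if p divides its determinant.
Step 2: Compute 243 mod 13.
243 = 18 * 13 + 9
Step 3: 243 mod 13 = 9
Step 4: The knot is 13-colorable: no

9


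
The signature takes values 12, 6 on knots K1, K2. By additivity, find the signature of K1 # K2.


The signature is additive under connected sum.
signature(K1 # K2) = (12) + (6)
= 18

18


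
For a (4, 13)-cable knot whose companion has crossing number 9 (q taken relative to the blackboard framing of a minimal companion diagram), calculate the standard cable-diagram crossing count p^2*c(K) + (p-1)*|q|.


Step 1: Each of the c(K) crossings of the companion diagram becomes p*p = p^2 crossings among the p parallel strands, and each of the |q| twists s_1 s_2 ... s_(p-1) adds (p-1) crossings.
  Crossings = p^2 * c(K) + (p-1)*|q|
Step 2: = 4^2 * 9 + (4-1)*13
Step 3: = 16*9 + 3*13
Step 4: = 144 + 39 = 183

183


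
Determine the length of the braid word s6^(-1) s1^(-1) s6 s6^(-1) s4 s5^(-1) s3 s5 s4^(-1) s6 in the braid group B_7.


The word length counts the number of generators (including inverses).
Listing each generator: s6^(-1), s1^(-1), s6, s6^(-1), s4, s5^(-1), s3, s5, s4^(-1), s6
There are 10 generators in this braid word.

10


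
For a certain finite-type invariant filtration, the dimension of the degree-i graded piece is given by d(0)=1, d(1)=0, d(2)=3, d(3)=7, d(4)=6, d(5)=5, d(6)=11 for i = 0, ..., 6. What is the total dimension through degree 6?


Total dimension = d(0) + d(1) + ... + d(6)
= 1 + 0 + 3 + 7 + 6 + 5 + 11
= 33

33


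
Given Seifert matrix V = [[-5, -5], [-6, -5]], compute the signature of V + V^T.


Step 1: V + V^T = [[-10, -11], [-11, -10]]
Step 2: trace = -20, det = -21
Step 3: Discriminant = (-20)^2 - 4*(-21) = 484
Step 4: Eigenvalues: 1, -21
Step 5: Signature = (# positive eigenvalues) - (# negative eigenvalues) = 0

0


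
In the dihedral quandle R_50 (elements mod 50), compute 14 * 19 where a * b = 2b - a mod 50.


14 * 19 = 2*19 - 14 mod 50
= 38 - 14 mod 50
= 24 mod 50 = 24

24


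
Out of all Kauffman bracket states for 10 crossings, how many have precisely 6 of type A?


We choose which 6 of 10 crossings get A-smoothings.
C(10, 6) = 10! / (6! * 4!)
= 210

210


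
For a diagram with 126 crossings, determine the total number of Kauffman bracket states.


Each crossing contributes 2 choices (A-smoothing or B-smoothing).
Total states = 2^126 = 85070591730234615865843651857942052864

85070591730234615865843651857942052864


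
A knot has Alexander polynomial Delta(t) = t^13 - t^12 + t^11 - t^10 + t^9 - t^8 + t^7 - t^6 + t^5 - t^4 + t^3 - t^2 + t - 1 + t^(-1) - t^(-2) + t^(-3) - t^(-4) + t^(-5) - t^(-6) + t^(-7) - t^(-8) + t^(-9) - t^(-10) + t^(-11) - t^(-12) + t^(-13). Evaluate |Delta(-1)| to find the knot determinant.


Step 1: The polynomial has 27 terms with alternating signs, exponents from 13 down to -13.
Step 2: Substitute t = -1. The i-th term has coefficient (-1)^i and exponent (m-i),
  so its value is (-1)^i * (-1)^(m-i) = (-1)^m = -1 for every i.
Step 3: All 27 terms equal -1, so Delta(-1) = 27 * (-1) = -27
Step 4: |Delta(-1)| = 27

27


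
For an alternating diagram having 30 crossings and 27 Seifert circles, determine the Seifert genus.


For alternating knots, g = (c - s + 1)/2.
= (30 - 27 + 1)/2
= 4/2 = 2

2


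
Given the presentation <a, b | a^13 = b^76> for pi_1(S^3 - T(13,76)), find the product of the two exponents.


The relation is a^13 = b^76.
Product of exponents = 13 * 76
= 988

988


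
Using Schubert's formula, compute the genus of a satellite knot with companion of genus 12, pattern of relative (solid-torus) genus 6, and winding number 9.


Schubert: g(satellite) = g_rel(pattern) + |winding| * g(companion),
where g_rel(pattern) is the genus of the pattern relative to the solid torus.
= 6 + 9 * 12
= 6 + 108 = 114

114


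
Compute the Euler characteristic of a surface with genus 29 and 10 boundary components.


chi = 2 - 2g - b
= 2 - 2*29 - 10
= 2 - 58 - 10 = -66

-66


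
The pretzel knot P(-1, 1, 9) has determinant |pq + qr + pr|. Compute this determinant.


Step 1: Compute pq + qr + pr.
pq = (-1)*1 = -1
qr = 1*9 = 9
pr = (-1)*9 = -9
pq + qr + pr = -1 + 9 + (-9) = -1
Step 2: Take absolute value.
det(P(-1,1,9)) = |-1| = 1

1


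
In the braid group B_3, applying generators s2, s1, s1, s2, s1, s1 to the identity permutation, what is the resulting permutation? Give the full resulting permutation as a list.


Starting with identity [1, 2, 3].
Apply generators in sequence:
  After s2: [1, 3, 2]
  After s1: [3, 1, 2]
  After s1: [1, 3, 2]
  After s2: [1, 2, 3]
  After s1: [2, 1, 3]
  After s1: [1, 2, 3]
Final permutation: [1, 2, 3]

[1, 2, 3]


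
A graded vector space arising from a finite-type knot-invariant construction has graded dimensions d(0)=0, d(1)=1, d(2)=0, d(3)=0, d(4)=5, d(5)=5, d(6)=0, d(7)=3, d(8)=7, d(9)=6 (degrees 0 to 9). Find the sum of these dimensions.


Total dimension = d(0) + d(1) + ... + d(9)
= 0 + 1 + 0 + 0 + 5 + 5 + 0 + 3 + 7 + 6
= 27

27


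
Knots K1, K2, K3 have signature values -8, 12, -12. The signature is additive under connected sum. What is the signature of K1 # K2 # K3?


The signature is additive under connected sum.
signature(K1 # K2 # K3) = (-8) + (12) + (-12)
= -8

-8


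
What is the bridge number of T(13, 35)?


The bridge number of T(p,q) is min(p,q).
min(13, 35) = 13

13


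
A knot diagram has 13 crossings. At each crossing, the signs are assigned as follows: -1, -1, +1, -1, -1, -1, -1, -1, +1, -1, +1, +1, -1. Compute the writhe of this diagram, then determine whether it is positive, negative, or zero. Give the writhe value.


Step 1: Count positive crossings (+1).
Positive crossings: 4
Step 2: Count negative crossings (-1).
Negative crossings: 9
Step 3: Writhe = (positive) - (negative)
w = 4 - 9 = -5
Step 4: |w| = 5, and w is negative

-5


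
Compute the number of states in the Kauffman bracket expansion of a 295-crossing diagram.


Each crossing contributes 2 choices (A-smoothing or B-smoothing).
Total states = 2^295 = 63657374260452690195888927762793067532858387302060507832379389042324415617604272068231168

63657374260452690195888927762793067532858387302060507832379389042324415617604272068231168


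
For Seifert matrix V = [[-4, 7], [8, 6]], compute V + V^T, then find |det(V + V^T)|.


Step 1: Form V + V^T where V = [[-4, 7], [8, 6]]
  V^T = [[-4, 8], [7, 6]]
  V + V^T = [[-8, 15], [15, 12]]
Step 2: det(V + V^T) = (-8)*12 - 15*15
  = -96 - 225 = -321
Step 3: Knot determinant = |det(V + V^T)| = |-321| = 321

321


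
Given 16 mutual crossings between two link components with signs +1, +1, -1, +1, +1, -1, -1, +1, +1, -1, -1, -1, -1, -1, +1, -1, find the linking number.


Step 1: Count positive crossings: 7
Step 2: Count negative crossings: 9
Step 3: Sum of signs = 7 - 9 = -2
Step 4: Linking number = sum/2 = -2/2 = -1

-1


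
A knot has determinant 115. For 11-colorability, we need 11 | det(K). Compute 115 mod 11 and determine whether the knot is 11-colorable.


Step 1: A knot is p-colorable if and only if p divides its determinant.
Step 2: Compute 115 mod 11.
115 = 10 * 11 + 5
Step 3: 115 mod 11 = 5
Step 4: The knot is 11-colorable: no

5


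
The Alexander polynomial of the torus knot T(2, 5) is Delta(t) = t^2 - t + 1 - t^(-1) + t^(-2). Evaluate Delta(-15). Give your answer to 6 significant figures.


Substituting t = -15 into Delta(t) = t^2 - t + 1 - t^(-1) + t^(-2):
Term values: (225) + (15) + (1) + (0.0666667) + (0.00444444)
Sum = 241.0711111
Rounded to 6 significant figures: 241.071

241.071


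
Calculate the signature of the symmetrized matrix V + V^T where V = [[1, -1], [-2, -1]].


Step 1: V + V^T = [[2, -3], [-3, -2]]
Step 2: trace = 0, det = -13
Step 3: Discriminant = 0^2 - 4*(-13) = 52
Step 4: Eigenvalues: 3.60555, -3.60555
Step 5: Signature = (# positive eigenvalues) - (# negative eigenvalues) = 0

0


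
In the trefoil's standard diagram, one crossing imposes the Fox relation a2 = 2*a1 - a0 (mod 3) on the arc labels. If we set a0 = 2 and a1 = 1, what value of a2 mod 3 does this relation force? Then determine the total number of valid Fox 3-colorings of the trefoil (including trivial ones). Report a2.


Step 1: Apply the given crossing relation 2*a1 - a0 - a2 = 0 (mod 3).
  a2 = 2*a1 - a0 mod 3
  a2 = 2*1 - 2 mod 3
  a2 = 2 - 2 mod 3
  a2 = 0 mod 3 = 0
Step 2: The trefoil has determinant 3.
  Number of Fox p-colorings (p prime) is p^2 if p = 3, else p.
  Since p = 3 divides det = 3, the trefoil is 3-colorable.
  (Indeed for p = 3 any choice of a0, a1 extends to a valid coloring; the trial (a0, a1, a2) = (2, 1, 0) satisfies all three crossing relations.)
  Total colorings = 3^2 = 9
Step 3: a2 = 0, total Fox 3-colorings = 9

0


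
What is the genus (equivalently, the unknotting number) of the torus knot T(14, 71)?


For a torus knot T(p,q), both the unknotting number and genus equal (p-1)(q-1)/2.
= (14-1)(71-1)/2
= 13*70/2
= 910/2 = 455

455


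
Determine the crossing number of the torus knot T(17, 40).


For a torus knot T(p, q) with gcd(p,q)=1,
the crossing number is min(p*(q-1), q*(p-1)).
p*(q-1) = 17*39 = 663
q*(p-1) = 40*16 = 640
min(663, 640) = 640

640


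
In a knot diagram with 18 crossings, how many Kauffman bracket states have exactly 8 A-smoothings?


We choose which 8 of 18 crossings get A-smoothings.
C(18, 8) = 18! / (8! * 10!)
= 43758

43758


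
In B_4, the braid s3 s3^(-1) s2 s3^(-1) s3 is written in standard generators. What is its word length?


The word length counts the number of generators (including inverses).
Listing each generator: s3, s3^(-1), s2, s3^(-1), s3
There are 5 generators in this braid word.

5


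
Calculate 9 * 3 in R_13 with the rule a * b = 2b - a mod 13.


9 * 3 = 2*3 - 9 mod 13
= 6 - 9 mod 13
= -3 mod 13 = 10

10


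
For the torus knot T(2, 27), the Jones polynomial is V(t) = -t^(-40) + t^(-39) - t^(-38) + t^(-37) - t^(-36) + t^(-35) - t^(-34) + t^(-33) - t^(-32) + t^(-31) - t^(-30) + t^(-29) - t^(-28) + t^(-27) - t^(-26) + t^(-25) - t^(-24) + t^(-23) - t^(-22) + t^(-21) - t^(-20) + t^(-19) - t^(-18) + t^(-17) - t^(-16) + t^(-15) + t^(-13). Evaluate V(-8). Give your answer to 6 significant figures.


Substituting t = -8 into V(t) = -t^(-40) + t^(-39) - t^(-38) + t^(-37) - t^(-36) + t^(-35) - t^(-34) + t^(-33) - t^(-32) + t^(-31) - t^(-30) + t^(-29) - t^(-28) + t^(-27) - t^(-26) + t^(-25) - t^(-24) + t^(-23) - t^(-22) + t^(-21) - t^(-20) + t^(-19) - t^(-18) + t^(-17) - t^(-16) + t^(-15) + t^(-13):
  (-)t^(-40) = -7.52316e-37
  (+)t^(-39) = -6.01853e-36
  (-)t^(-38) = -4.81482e-35
  (+)t^(-37) = -3.85186e-34
  (-)t^(-36) = -3.08149e-33
  (+)t^(-35) = -2.46519e-32
  (-)t^(-34) = -1.97215e-31
  (+)t^(-33) = -1.57772e-30
  (-)t^(-32) = -1.26218e-29
  (+)t^(-31) = -1.00974e-28
  (-)t^(-30) = -8.07794e-28
  (+)t^(-29) = -6.46235e-27
  (-)t^(-28) = -5.16988e-26
  (+)t^(-27) = -4.1359e-25
  (-)t^(-26) = -3.30872e-24
  (+)t^(-25) = -2.64698e-23
  (-)t^(-24) = -2.11758e-22
  (+)t^(-23) = -1.69407e-21
  (-)t^(-22) = -1.35525e-20
  (+)t^(-21) = -1.0842e-19
  (-)t^(-20) = -8.67362e-19
  (+)t^(-19) = -6.93889e-18
  (-)t^(-18) = -5.55112e-17
  (+)t^(-17) = -4.44089e-16
  (-)t^(-16) = -3.55271e-15
  (+)t^(-15) = -2.84217e-14
  (+)t^(-13) = -1.81899e-12
Sum = (-7.52316e-37) + (-6.01853e-36) + (-4.81482e-35) + (-3.85186e-34) + (-3.08149e-33) + (-2.46519e-32) + (-1.97215e-31) + (-1.57772e-30) + (-1.26218e-29) + (-1.00974e-28) + (-8.07794e-28) + (-6.46235e-27) + (-5.16988e-26) + (-4.1359e-25) + (-3.30872e-24) + (-2.64698e-23) + (-2.11758e-22) + (-1.69407e-21) + (-1.35525e-20) + (-1.0842e-19) + (-8.67362e-19) + (-6.93889e-18) + (-5.55112e-17) + (-4.44089e-16) + (-3.55271e-15) + (-2.84217e-14) + (-1.81899e-12)
= -1.851471357e-12
Rounded to 6 significant figures: -1.85147e-12

-1.85147e-12


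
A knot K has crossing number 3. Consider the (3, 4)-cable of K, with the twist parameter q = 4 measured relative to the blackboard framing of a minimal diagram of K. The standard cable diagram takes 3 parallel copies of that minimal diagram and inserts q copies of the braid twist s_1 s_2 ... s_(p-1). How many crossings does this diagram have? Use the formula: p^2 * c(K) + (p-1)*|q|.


Step 1: Each of the c(K) crossings of the companion diagram becomes p*p = p^2 crossings among the p parallel strands, and each of the |q| twists s_1 s_2 ... s_(p-1) adds (p-1) crossings.
  Crossings = p^2 * c(K) + (p-1)*|q|
Step 2: = 3^2 * 3 + (3-1)*4
Step 3: = 9*3 + 2*4
Step 4: = 27 + 8 = 35

35


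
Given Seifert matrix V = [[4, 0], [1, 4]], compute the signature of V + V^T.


Step 1: V + V^T = [[8, 1], [1, 8]]
Step 2: trace = 16, det = 63
Step 3: Discriminant = 16^2 - 4*63 = 4
Step 4: Eigenvalues: 9, 7
Step 5: Signature = (# positive eigenvalues) - (# negative eigenvalues) = 2

2


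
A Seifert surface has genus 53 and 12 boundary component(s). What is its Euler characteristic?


chi = 2 - 2g - b
= 2 - 2*53 - 12
= 2 - 106 - 12 = -116

-116


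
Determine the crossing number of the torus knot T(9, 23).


For a torus knot T(p, q) with gcd(p,q)=1,
the crossing number is min(p*(q-1), q*(p-1)).
p*(q-1) = 9*22 = 198
q*(p-1) = 23*8 = 184
min(198, 184) = 184

184


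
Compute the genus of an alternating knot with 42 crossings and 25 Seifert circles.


For alternating knots, g = (c - s + 1)/2.
= (42 - 25 + 1)/2
= 18/2 = 9

9


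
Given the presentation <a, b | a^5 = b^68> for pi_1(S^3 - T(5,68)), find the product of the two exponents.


The relation is a^5 = b^68.
Product of exponents = 5 * 68
= 340

340


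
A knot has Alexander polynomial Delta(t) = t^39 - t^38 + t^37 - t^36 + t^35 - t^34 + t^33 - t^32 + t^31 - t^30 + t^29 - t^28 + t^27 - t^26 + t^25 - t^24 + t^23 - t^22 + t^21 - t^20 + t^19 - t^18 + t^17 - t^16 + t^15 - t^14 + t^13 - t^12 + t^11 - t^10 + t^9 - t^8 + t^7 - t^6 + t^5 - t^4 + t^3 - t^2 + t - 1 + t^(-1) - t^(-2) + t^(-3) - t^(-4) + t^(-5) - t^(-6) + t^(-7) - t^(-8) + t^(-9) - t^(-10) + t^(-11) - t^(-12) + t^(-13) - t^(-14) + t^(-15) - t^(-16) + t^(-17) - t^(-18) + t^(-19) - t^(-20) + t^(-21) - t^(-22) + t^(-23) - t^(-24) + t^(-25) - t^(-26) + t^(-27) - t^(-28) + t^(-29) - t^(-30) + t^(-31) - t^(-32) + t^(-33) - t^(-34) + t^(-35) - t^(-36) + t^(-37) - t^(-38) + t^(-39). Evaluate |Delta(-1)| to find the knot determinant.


Step 1: The polynomial has 79 terms with alternating signs, exponents from 39 down to -39.
Step 2: Substitute t = -1. The i-th term has coefficient (-1)^i and exponent (m-i),
  so its value is (-1)^i * (-1)^(m-i) = (-1)^m = -1 for every i.
Step 3: All 79 terms equal -1, so Delta(-1) = 79 * (-1) = -79
Step 4: |Delta(-1)| = 79

79


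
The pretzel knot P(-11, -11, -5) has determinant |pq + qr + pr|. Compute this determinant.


Step 1: Compute pq + qr + pr.
pq = (-11)*(-11) = 121
qr = (-11)*(-5) = 55
pr = (-11)*(-5) = 55
pq + qr + pr = 121 + 55 + 55 = 231
Step 2: Take absolute value.
det(P(-11,-11,-5)) = |231| = 231

231


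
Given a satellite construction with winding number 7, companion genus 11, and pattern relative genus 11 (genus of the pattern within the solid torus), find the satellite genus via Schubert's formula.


Schubert: g(satellite) = g_rel(pattern) + |winding| * g(companion),
where g_rel(pattern) is the genus of the pattern relative to the solid torus.
= 11 + 7 * 11
= 11 + 77 = 88

88


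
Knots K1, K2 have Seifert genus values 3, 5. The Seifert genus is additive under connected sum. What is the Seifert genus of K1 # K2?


The Seifert genus is additive under connected sum.
Seifert genus(K1 # K2) = (3) + (5)
= 8

8


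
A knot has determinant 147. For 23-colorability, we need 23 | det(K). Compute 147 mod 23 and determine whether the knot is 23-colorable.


Step 1: A knot is p-colorable if and only if p divides its determinant.
Step 2: Compute 147 mod 23.
147 = 6 * 23 + 9
Step 3: 147 mod 23 = 9
Step 4: The knot is 23-colorable: no

9
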